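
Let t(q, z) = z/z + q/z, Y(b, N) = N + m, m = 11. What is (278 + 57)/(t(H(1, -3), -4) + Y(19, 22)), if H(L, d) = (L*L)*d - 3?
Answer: 670/71 ≈ 9.4366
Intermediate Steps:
H(L, d) = -3 + d*L² (H(L, d) = L²*d - 3 = d*L² - 3 = -3 + d*L²)
Y(b, N) = 11 + N (Y(b, N) = N + 11 = 11 + N)
t(q, z) = 1 + q/z
(278 + 57)/(t(H(1, -3), -4) + Y(19, 22)) = (278 + 57)/(((-3 - 3*1²) - 4)/(-4) + (11 + 22)) = 335/(-((-3 - 3*1) - 4)/4 + 33) = 335/(-((-3 - 3) - 4)/4 + 33) = 335/(-(-6 - 4)/4 + 33) = 335/(-¼*(-10) + 33) = 335/(5/2 + 33) = 335/(71/2) = 335*(2/71) = 670/71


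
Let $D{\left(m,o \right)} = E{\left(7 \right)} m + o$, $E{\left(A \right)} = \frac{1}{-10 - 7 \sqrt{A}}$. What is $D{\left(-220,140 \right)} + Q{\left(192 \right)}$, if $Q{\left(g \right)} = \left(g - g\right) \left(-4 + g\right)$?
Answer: $\frac{31820}{243} + \frac{1540 \sqrt{7}}{243} \approx 147.71$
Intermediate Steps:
$Q{\left(g \right)} = 0$ ($Q{\left(g \right)} = 0 \left(-4 + g\right) = 0$)
$D{\left(m,o \right)} = o - \frac{m}{10 + 7 \sqrt{7}}$ ($D{\left(m,o \right)} = - \frac{1}{10 + 7 \sqrt{7}} m + o = - \frac{m}{10 + 7 \sqrt{7}} + o = o - \frac{m}{10 + 7 \sqrt{7}}$)
$D{\left(-220,140 \right)} + Q{\left(192 \right)} = \left(140 + \frac{10}{243} \left(-220\right) - - \frac{1540 \sqrt{7}}{243}\right) + 0 = \left(140 - \frac{2200}{243} + \frac{1540 \sqrt{7}}{243}\right) + 0 = \left(\frac{31820}{243} + \frac{1540 \sqrt{7}}{243}\right) + 0 = \frac{31820}{243} + \frac{1540 \sqrt{7}}{243}$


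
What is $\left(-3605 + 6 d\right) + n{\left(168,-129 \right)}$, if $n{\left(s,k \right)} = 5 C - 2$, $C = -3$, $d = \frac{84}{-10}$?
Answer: $- \frac{18362}{5} \approx -3672.4$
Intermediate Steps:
$d = - \frac{42}{5}$ ($d = 84 \left(- \frac{1}{10}\right) = - \frac{42}{5} \approx -8.4$)
$n{\left(s,k \right)} = -17$ ($n{\left(s,k \right)} = 5 \left(-3\right) - 2 = -15 - 2 = -17$)
$\left(-3605 + 6 d\right) + n{\left(168,-129 \right)} = \left(-3605 + 6 \left(- \frac{42}{5}\right)\right) - 17 = \left(-3605 - \frac{252}{5}\right) - 17 = - \frac{18277}{5} - 17 = - \frac{18362}{5}$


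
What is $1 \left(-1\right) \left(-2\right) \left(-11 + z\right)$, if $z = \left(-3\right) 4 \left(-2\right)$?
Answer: $26$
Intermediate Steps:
$z = 24$ ($z = \left(-12\right) \left(-2\right) = 24$)
$1 \left(-1\right) \left(-2\right) \left(-11 + z\right) = 1 \left(-1\right) \left(-2\right) \left(-11 + 24\right) = \left(-1\right) \left(-2\right) 13 = 2 \cdot 13 = 26$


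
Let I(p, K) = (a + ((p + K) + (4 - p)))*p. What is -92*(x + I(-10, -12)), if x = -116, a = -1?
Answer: 2392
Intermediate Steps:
I(p, K) = p*(3 + K) (I(p, K) = (-1 + ((p + K) + (4 - p)))*p = (-1 + ((K + p) + (4 - p)))*p = (-1 + (4 + K))*p = (3 + K)*p = p*(3 + K))
-92*(x + I(-10, -12)) = -92*(-116 - 10*(3 - 12)) = -92*(-116 - 10*(-9)) = -92*(-116 + 90) = -92*(-26) = 2392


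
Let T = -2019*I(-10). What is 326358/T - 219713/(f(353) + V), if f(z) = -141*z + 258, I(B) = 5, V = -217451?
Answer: -28302829031/898340590 ≈ -31.506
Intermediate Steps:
f(z) = 258 - 141*z
T = -10095 (T = -2019*5 = -10095)
326358/T - 219713/(f(353) + V) = 326358/(-10095) - 219713/((258 - 141*353) - 217451) = 326358*(-1/10095) - 219713/((258 - 49773) - 217451) = -108786/3365 - 219713/(-49515 - 217451) = -108786/3365 - 219713/(-266966) = -108786/3365 - 219713*(-1/266966) = -108786/3365 + 219713/266966 = -28302829031/898340590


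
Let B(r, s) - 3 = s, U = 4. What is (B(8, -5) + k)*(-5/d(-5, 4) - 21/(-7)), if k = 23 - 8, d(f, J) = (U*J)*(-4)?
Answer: 2561/64 ≈ 40.016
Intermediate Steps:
B(r, s) = 3 + s
d(f, J) = -16*J (d(f, J) = (4*J)*(-4) = -16*J)
k = 15
(B(8, -5) + k)*(-5/d(-5, 4) - 21/(-7)) = ((3 - 5) + 15)*(-5/((-16*4)) - 21/(-7)) = (-2 + 15)*(-5/(-64) - 21*(-1/7)) = 13*(-5*(-1/64) + 3) = 13*(5/64 + 3) = 13*(197/64) = 2561/64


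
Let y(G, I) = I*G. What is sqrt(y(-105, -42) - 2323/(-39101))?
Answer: sqrt(6742487798033)/39101 ≈ 66.408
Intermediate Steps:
y(G, I) = G*I
sqrt(y(-105, -42) - 2323/(-39101)) = sqrt(-105*(-42) - 2323/(-39101)) = sqrt(4410 - 2323*(-1/39101)) = sqrt(4410 + 2323/39101) = sqrt(172437733/39101) = sqrt(6742487798033)/39101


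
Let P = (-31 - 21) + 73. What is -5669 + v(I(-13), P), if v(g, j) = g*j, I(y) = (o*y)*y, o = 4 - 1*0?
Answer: 8527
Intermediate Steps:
P = 21 (P = -52 + 73 = 21)
o = 4 (o = 4 + 0 = 4)
I(y) = 4*y**2 (I(y) = (4*y)*y = 4*y**2)
-5669 + v(I(-13), P) = -5669 + (4*(-13)**2)*21 = -5669 + (4*169)*21 = -5669 + 676*21 = -5669 + 14196 = 8527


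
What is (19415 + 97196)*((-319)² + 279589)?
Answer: 44469604850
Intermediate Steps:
(19415 + 97196)*((-319)² + 279589) = 116611*(101761 + 279589) = 116611*381350 = 44469604850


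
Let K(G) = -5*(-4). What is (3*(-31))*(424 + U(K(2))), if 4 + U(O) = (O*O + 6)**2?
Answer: -15368808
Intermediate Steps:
K(G) = 20
U(O) = -4 + (6 + O**2)**2 (U(O) = -4 + (O*O + 6)**2 = -4 + (O**2 + 6)**2 = -4 + (6 + O**2)**2)
(3*(-31))*(424 + U(K(2))) = (3*(-31))*(424 + (-4 + (6 + 20**2)**2)) = -93*(424 + (-4 + (6 + 400)**2)) = -93*(424 + (-4 + 406**2)) = -93*(424 + (-4 + 164836)) = -93*(424 + 164832) = -93*165256 = -15368808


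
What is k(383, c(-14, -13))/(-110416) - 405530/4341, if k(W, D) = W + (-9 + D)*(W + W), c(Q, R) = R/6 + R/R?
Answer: -7457476137/79885976 ≈ -93.352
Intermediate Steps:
c(Q, R) = 1 + R/6 (c(Q, R) = R*(1/6) + 1 = R/6 + 1 = 1 + R/6)
k(W, D) = W + 2*W*(-9 + D) (k(W, D) = W + (-9 + D)*(2*W) = W + 2*W*(-9 + D))
k(383, c(-14, -13))/(-110416) - 405530/4341 = (383*(-17 + 2*(1 + (1/6)*(-13))))/(-110416) - 405530/4341 = (383*(-17 + 2*(1 - 13/6)))*(-1/110416) - 405530*1/4341 = (383*(-17 + 2*(-7/6)))*(-1/110416) - 405530/4341 = (383*(-17 - 7/3))*(-1/110416) - 405530/4341 = (383*(-58/3))*(-1/110416) - 405530/4341 = -22214/3*(-1/110416) - 405530/4341 = 11107/165624 - 405530/4341 = -7457476137/79885976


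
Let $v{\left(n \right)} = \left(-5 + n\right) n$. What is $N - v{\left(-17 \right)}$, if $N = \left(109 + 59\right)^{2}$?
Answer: $27850$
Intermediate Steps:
$N = 28224$ ($N = 168^{2} = 28224$)
$v{\left(n \right)} = n \left(-5 + n\right)$
$N - v{\left(-17 \right)} = 28224 - - 17 \left(-5 - 17\right) = 28224 - \left(-17\right) \left(-22\right) = 28224 - 374 = 27850$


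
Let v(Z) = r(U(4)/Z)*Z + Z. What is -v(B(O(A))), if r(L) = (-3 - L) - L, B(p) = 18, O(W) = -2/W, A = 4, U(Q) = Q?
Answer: 44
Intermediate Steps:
r(L) = -3 - 2*L
v(Z) = Z + Z*(-3 - 8/Z) (v(Z) = (-3 - 8/Z)*Z + Z = Z*(-3 - 8/Z) + Z = Z + Z*(-3 - 8/Z))
-v(B(O(A))) = -(-8 - 2*18) = -(-8 - 36) = -1*(-44) = 44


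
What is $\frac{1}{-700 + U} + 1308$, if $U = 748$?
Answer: $\frac{62785}{48} \approx 1308.0$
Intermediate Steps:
$\frac{1}{-700 + U} + 1308 = \frac{1}{-700 + 748} + 1308 = \frac{1}{48} + 1308 = \frac{62785}{48}$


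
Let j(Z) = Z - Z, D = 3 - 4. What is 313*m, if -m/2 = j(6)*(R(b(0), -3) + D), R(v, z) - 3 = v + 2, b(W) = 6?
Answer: 0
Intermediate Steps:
D = -1
R(v, z) = 5 + v (R(v, z) = 3 + (v + 2) = 3 + (2 + v) = 5 + v)
j(Z) = 0
m = 0 (m = -0*((5 + 6) - 1) = -0*(11 - 1) = -0*10 = -2*0 = 0)
313*m = 313*0 = 0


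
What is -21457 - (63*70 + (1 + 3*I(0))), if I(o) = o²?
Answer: -25868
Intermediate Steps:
-21457 - (63*70 + (1 + 3*I(0))) = -21457 - (63*70 + (1 + 3*0²)) = -21457 - (4410 + (1 + 3*0)) = -21457 - (4410 + (1 + 0)) = -21457 - (4410 + 1) = -21457 - 1*4411 = -21457 - 4411 = -25868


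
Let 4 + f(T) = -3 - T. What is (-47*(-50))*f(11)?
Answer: -42300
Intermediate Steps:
f(T) = -7 - T (f(T) = -4 + (-3 - T) = -7 - T)
(-47*(-50))*f(11) = (-47*(-50))*(-7 - 1*11) = 2350*(-7 - 11) = 2350*(-18) = -42300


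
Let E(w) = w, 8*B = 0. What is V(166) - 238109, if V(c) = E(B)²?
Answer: -238109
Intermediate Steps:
B = 0 (B = (⅛)*0 = 0)
V(c) = 0 (V(c) = 0² = 0)
V(166) - 238109 = 0 - 238109 = -238109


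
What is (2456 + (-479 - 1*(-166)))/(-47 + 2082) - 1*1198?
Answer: -2435787/2035 ≈ -1196.9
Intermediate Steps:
(2456 + (-479 - 1*(-166)))/(-47 + 2082) - 1*1198 = (2456 + (-479 + 166))/2035 - 1198 = (2456 - 313)*(1/2035) - 1198 = 2143*(1/2035) - 1198 = 2143/2035 - 1198 = -2435787/2035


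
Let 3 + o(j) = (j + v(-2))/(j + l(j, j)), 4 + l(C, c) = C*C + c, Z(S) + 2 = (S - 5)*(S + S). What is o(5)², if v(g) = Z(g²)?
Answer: 9604/961 ≈ 9.9938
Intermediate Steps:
Z(S) = -2 + 2*S*(-5 + S) (Z(S) = -2 + (S - 5)*(S + S) = -2 + (-5 + S)*(2*S) = -2 + 2*S*(-5 + S))
l(C, c) = -4 + c + C² (l(C, c) = -4 + (C*C + c) = -4 + (C² + c) = -4 + (c + C²) = -4 + c + C²)
v(g) = -2 - 10*g² + 2*g⁴ (v(g) = -2 - 10*g² + 2*(g²)² = -2 - 10*g² + 2*g⁴)
o(j) = -3 + (-10 + j)/(-4 + j² + 2*j) (o(j) = -3 + (j + (-2 - 10*(-2)² + 2*(-2)⁴))/(j + (-4 + j + j²)) = -3 + (j + (-2 - 10*4 + 2*16))/(-4 + j² + 2*j) = -3 + (j + (-2 - 40 + 32))/(-4 + j² + 2*j) = -3 + (j - 10)/(-4 + j² + 2*j) = -3 + (-10 + j)/(-4 + j² + 2*j))
o(5)² = ((2 - 5*5 - 3*5²)/(-4 + 5² + 2*5))² = ((2 - 25 - 3*25)/(-4 + 25 + 10))² = ((2 - 25 - 75)/31)² = ((1/31)*(-98))² = (-98/31)² = 9604/961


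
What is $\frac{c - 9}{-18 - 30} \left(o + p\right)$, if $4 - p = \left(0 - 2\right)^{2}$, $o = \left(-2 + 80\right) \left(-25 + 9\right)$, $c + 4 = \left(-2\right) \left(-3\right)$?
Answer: $-182$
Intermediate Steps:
$c = 2$ ($c = -4 - -6 = -4 + 6 = 2$)
$o = -1248$ ($o = 78 \left(-16\right) = -1248$)
$p = 0$ ($p = 4 - \left(0 - 2\right)^{2} = 4 - \left(-2\right)^{2} = 4 - 4 = 0$)
$\frac{c - 9}{-18 - 30} \left(o + p\right) = \frac{2 - 9}{-18 - 30} \left(-1248 + 0\right) = - \frac{7}{-48} \left(-1248\right) = \left(-7\right) \left(- \frac{1}{48}\right) \left(-1248\right) = \frac{7}{48} \left(-1248\right) = -182$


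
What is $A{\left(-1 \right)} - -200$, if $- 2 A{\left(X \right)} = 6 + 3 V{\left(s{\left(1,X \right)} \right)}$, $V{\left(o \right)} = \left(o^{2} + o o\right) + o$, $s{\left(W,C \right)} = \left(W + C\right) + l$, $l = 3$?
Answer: $\frac{331}{2} \approx 165.5$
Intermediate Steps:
$s{\left(W,C \right)} = 3 + C + W$ ($s{\left(W,C \right)} = \left(W + C\right) + 3 = \left(C + W\right) + 3 = 3 + C + W$)
$V{\left(o \right)} = o + 2 o^{2}$ ($V{\left(o \right)} = \left(o^{2} + o^{2}\right) + o = 2 o^{2} + o = o + 2 o^{2}$)
$A{\left(X \right)} = -3 - \frac{3 \left(4 + X\right) \left(9 + 2 X\right)}{2}$ ($A{\left(X \right)} = - \frac{6 + 3 \left(3 + X + 1\right) \left(1 + 2 \left(3 + X + 1\right)\right)}{2} = - \frac{6 + 3 \left(4 + X\right) \left(1 + 2 \left(4 + X\right)\right)}{2} = - \frac{6 + 3 \left(4 + X\right) \left(1 + \left(8 + 2 X\right)\right)}{2} = - \frac{6 + 3 \left(4 + X\right) \left(9 + 2 X\right)}{2} = -3 - \frac{3 \left(4 + X\right) \left(9 + 2 X\right)}{2}$)
$A{\left(-1 \right)} - -200 = \left(-57 - 3 \left(-1\right)^{2} - - \frac{51}{2}\right) - -200 = \left(-57 - 3 + \frac{51}{2}\right) + 200 = - \frac{69}{2} + 200 = \frac{331}{2}$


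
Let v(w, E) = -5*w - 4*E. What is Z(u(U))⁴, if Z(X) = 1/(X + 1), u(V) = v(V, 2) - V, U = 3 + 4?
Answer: 1/5764801 ≈ 1.7347e-7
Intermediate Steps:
U = 7
u(V) = -8 - 6*V (u(V) = (-5*V - 4*2) - V = (-5*V - 8) - V = (-8 - 5*V) - V = -8 - 6*V)
Z(X) = 1/(1 + X)
Z(u(U))⁴ = (1/(1 + (-8 - 6*7)))⁴ = (1/(1 + (-8 - 42)))⁴ = (1/(1 - 50))⁴ = (1/(-49))⁴ = (-1/49)⁴ = 1/5764801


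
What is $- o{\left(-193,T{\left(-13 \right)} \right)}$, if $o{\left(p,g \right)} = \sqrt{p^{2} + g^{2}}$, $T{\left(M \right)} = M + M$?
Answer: $- 5 \sqrt{1517} \approx -194.74$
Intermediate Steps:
$T{\left(M \right)} = 2 M$
$o{\left(p,g \right)} = \sqrt{g^{2} + p^{2}}$
$- o{\left(-193,T{\left(-13 \right)} \right)} = - \sqrt{\left(2 \left(-13\right)\right)^{2} + \left(-193\right)^{2}} = - \sqrt{\left(-26\right)^{2} + 37249} = - \sqrt{676 + 37249} = - \sqrt{37925} = - 5 \sqrt{1517}$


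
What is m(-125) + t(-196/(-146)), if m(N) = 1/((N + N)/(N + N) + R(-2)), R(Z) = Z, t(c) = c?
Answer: 25/73 ≈ 0.34247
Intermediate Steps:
m(N) = -1 (m(N) = 1/((N + N)/(N + N) - 2) = 1/((2*N)/((2*N)) - 2) = 1/((2*N)*(1/(2*N)) - 2) = 1/(1 - 2) = 1/(-1) = -1)
m(-125) + t(-196/(-146)) = -1 - 196/(-146) = -1 - 196*(-1/146) = -1 + 98/73 = 25/73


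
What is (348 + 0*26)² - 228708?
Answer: -107604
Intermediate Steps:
(348 + 0*26)² - 228708 = (348 + 0)² - 228708 = 348² - 228708 = 121104 - 228708 = -107604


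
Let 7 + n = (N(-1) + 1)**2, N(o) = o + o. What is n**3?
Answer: -216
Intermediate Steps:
N(o) = 2*o
n = -6 (n = -7 + (2*(-1) + 1)**2 = -7 + (-2 + 1)**2 = -7 + (-1)**2 = -7 + 1 = -6)
n**3 = (-6)**3 = -216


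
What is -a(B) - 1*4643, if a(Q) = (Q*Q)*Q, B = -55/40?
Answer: -2375885/512 ≈ -4640.4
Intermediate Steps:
B = -11/8 (B = -55*1/40 = -11/8 ≈ -1.3750)
a(Q) = Q³ (a(Q) = Q²*Q = Q³)
-a(B) - 1*4643 = -(-11/8)³ - 1*4643 = -1*(-1331/512) - 4643 = 1331/512 - 4643 = -2375885/512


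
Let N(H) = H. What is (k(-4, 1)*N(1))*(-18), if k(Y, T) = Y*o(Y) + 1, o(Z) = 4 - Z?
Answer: 558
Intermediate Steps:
k(Y, T) = 1 + Y*(4 - Y) (k(Y, T) = Y*(4 - Y) + 1 = 1 + Y*(4 - Y))
(k(-4, 1)*N(1))*(-18) = ((1 - 1*(-4)*(-4 - 4))*1)*(-18) = ((1 - 1*(-4)*(-8))*1)*(-18) = ((1 - 32)*1)*(-18) = -31*1*(-18) = -31*(-18) = 558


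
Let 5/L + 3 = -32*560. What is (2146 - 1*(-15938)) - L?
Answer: 324119537/17923 ≈ 18084.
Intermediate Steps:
L = -5/17923 (L = 5/(-3 - 32*560) = 5/(-3 - 17920) = 5/(-17923) = 5*(-1/17923) = -5/17923 ≈ -0.00027897)
(2146 - 1*(-15938)) - L = (2146 - 1*(-15938)) - 1*(-5/17923) = (2146 + 15938) + 5/17923 = 18084 + 5/17923 = 324119537/17923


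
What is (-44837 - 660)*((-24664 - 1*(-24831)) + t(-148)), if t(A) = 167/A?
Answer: -1116905853/148 ≈ -7.5467e+6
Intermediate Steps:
(-44837 - 660)*((-24664 - 1*(-24831)) + t(-148)) = (-44837 - 660)*((-24664 - 1*(-24831)) + 167/(-148)) = -45497*((-24664 + 24831) + 167*(-1/148)) = -45497*(167 - 167/148) = -45497*24549/148 = -1116905853/148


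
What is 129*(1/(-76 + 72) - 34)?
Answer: -17673/4 ≈ -4418.3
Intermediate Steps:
129*(1/(-76 + 72) - 34) = 129*(1/(-4) - 34) = 129*(-¼ - 34) = 129*(-137/4) = -17673/4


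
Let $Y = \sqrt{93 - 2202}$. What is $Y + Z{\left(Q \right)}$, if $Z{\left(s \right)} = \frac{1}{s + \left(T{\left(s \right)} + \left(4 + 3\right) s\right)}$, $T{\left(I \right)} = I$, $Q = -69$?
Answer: $- \frac{1}{621} + i \sqrt{2109} \approx -0.0016103 + 45.924 i$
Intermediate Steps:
$Z{\left(s \right)} = \frac{1}{9 s}$ ($Z{\left(s \right)} = \frac{1}{s + \left(s + \left(4 + 3\right) s\right)} = \frac{1}{s + \left(s + 7 s\right)} = \frac{1}{s + 8 s} = \frac{1}{9 s}$)
$Y = i \sqrt{2109}$ ($Y = \sqrt{-2109} = i \sqrt{2109} \approx 45.924 i$)
$Y + Z{\left(Q \right)} = i \sqrt{2109} + \frac{1}{9 \left(-69\right)} = i \sqrt{2109} + \frac{1}{9} \left(- \frac{1}{69}\right) = i \sqrt{2109} - \frac{1}{621} = - \frac{1}{621} + i \sqrt{2109}$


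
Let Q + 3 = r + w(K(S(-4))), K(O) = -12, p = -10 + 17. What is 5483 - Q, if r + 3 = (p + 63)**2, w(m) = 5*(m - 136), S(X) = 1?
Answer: 1329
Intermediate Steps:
p = 7
w(m) = -680 + 5*m (w(m) = 5*(-136 + m) = -680 + 5*m)
r = 4897 (r = -3 + (7 + 63)**2 = -3 + 70**2 = -3 + 4900 = 4897)
Q = 4154 (Q = -3 + (4897 + (-680 + 5*(-12))) = -3 + (4897 + (-680 - 60)) = -3 + (4897 - 740) = -3 + 4157 = 4154)
5483 - Q = 5483 - 1*4154 = 5483 - 4154 = 1329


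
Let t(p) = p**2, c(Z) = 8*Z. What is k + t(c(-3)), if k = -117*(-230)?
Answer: 27486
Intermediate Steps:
k = 26910
k + t(c(-3)) = 26910 + (8*(-3))**2 = 26910 + (-24)**2 = 26910 + 576 = 27486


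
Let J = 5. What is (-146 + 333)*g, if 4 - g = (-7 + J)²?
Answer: 0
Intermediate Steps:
g = 0 (g = 4 - (-7 + 5)² = 4 - 1*(-2)² = 4 - 1*4 = 4 - 4 = 0)
(-146 + 333)*g = (-146 + 333)*0 = 187*0 = 0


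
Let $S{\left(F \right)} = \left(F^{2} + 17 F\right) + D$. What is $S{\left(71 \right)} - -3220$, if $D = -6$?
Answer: $9462$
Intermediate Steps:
$S{\left(F \right)} = -6 + F^{2} + 17 F$ ($S{\left(F \right)} = \left(F^{2} + 17 F\right) - 6 = -6 + F^{2} + 17 F$)
$S{\left(71 \right)} - -3220 = \left(-6 + 71^{2} + 17 \cdot 71\right) - -3220 = \left(-6 + 5041 + 1207\right) + 3220 = 6242 + 3220 = 9462$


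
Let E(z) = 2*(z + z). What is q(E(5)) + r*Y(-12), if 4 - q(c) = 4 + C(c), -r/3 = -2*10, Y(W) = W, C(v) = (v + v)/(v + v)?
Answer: -721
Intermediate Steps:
C(v) = 1 (C(v) = (2*v)/((2*v)) = (2*v)*(1/(2*v)) = 1)
E(z) = 4*z (E(z) = 2*(2*z) = 4*z)
r = 60 (r = -(-6)*10 = -3*(-20) = 60)
q(c) = -1 (q(c) = 4 - (4 + 1) = 4 - 1*5 = 4 - 5 = -1)
q(E(5)) + r*Y(-12) = -1 + 60*(-12) = -1 - 720 = -721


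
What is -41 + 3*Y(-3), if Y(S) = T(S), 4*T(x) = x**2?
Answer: -137/4 ≈ -34.250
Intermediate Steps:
T(x) = x**2/4
Y(S) = S**2/4
-41 + 3*Y(-3) = -41 + 3*((1/4)*(-3)**2) = -41 + 3*((1/4)*9) = -41 + 3*(9/4) = -41 + 27/4 = -137/4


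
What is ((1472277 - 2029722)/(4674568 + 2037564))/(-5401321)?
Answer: 79635/5179197075196 ≈ 1.5376e-8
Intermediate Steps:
((1472277 - 2029722)/(4674568 + 2037564))/(-5401321) = -557445/6712132*(-1/5401321) = -557445*1/6712132*(-1/5401321) = -79635/958876*(-1/5401321) = 79635/5179197075196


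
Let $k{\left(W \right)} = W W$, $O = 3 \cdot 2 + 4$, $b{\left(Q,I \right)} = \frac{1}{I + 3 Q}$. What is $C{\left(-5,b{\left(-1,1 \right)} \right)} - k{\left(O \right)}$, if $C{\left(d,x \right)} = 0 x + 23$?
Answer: $-77$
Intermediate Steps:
$C{\left(d,x \right)} = 23$ ($C{\left(d,x \right)} = 0 + 23 = 23$)
$O = 10$ ($O = 6 + 4 = 10$)
$k{\left(W \right)} = W^{2}$
$C{\left(-5,b{\left(-1,1 \right)} \right)} - k{\left(O \right)} = 23 - 10^{2} = 23 - 100 = -77$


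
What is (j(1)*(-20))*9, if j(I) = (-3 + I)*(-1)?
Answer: -360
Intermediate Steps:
j(I) = 3 - I
(j(1)*(-20))*9 = ((3 - 1*1)*(-20))*9 = ((3 - 1)*(-20))*9 = (2*(-20))*9 = -40*9 = -360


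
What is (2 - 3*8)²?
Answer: 484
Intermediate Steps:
(2 - 3*8)² = (2 - 24)² = (-22)² = 484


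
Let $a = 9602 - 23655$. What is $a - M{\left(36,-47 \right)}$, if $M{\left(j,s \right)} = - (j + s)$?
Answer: $-14064$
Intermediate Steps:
$a = -14053$ ($a = 9602 - 23655 = -14053$)
$M{\left(j,s \right)} = - j - s$
$a - M{\left(36,-47 \right)} = -14053 - \left(\left(-1\right) 36 - -47\right) = -14053 - \left(-36 + 47\right) = -14053 - 11 = -14064$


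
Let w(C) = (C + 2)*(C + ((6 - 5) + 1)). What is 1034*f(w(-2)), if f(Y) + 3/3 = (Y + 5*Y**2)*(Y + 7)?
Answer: -1034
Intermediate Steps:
w(C) = (2 + C)**2 (w(C) = (2 + C)*(C + (1 + 1)) = (2 + C)*(C + 2) = (2 + C)*(2 + C) = (2 + C)**2)
f(Y) = -1 + (7 + Y)*(Y + 5*Y**2) (f(Y) = -1 + (Y + 5*Y**2)*(Y + 7) = -1 + (Y + 5*Y**2)*(7 + Y) = -1 + (7 + Y)*(Y + 5*Y**2))
1034*f(w(-2)) = 1034*(-1 + 5*((2 - 2)**2)**3 + 7*(2 - 2)**2 + 36*((2 - 2)**2)**2) = 1034*(-1 + 5*(0**2)**3 + 7*0**2 + 36*(0**2)**2) = 1034*(-1 + 5*0**3 + 7*0 + 36*0**2) = 1034*(-1 + 5*0 + 0 + 36*0) = 1034*(-1 + 0 + 0 + 0) = 1034*(-1) = -1034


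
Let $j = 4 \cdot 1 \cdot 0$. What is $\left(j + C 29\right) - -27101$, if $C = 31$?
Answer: $28000$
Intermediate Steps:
$j = 0$ ($j = 4 \cdot 0 = 0$)
$\left(j + C 29\right) - -27101 = \left(0 + 31 \cdot 29\right) - -27101 = \left(0 + 899\right) + 27101 = 899 + 27101 = 28000$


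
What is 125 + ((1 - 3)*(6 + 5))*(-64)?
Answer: 1533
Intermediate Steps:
125 + ((1 - 3)*(6 + 5))*(-64) = 125 - 2*11*(-64) = 125 - 22*(-64) = 125 + 1408 = 1533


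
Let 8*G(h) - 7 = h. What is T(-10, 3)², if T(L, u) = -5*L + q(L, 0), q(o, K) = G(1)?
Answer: 2601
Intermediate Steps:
G(h) = 7/8 + h/8
q(o, K) = 1 (q(o, K) = 7/8 + (⅛)*1 = 7/8 + ⅛ = 1)
T(L, u) = 1 - 5*L (T(L, u) = -5*L + 1 = 1 - 5*L)
T(-10, 3)² = (1 - 5*(-10))² = (1 + 50)² = 51² = 2601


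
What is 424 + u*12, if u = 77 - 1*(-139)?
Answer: 3016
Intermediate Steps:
u = 216 (u = 77 + 139 = 216)
424 + u*12 = 424 + 216*12 = 424 + 2592 = 3016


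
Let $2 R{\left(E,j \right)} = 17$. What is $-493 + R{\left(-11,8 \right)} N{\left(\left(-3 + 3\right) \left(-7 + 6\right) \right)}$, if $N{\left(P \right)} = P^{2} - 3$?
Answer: $- \frac{1037}{2} \approx -518.5$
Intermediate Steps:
$R{\left(E,j \right)} = \frac{17}{2}$ ($R{\left(E,j \right)} = \frac{1}{2} \cdot 17 = \frac{17}{2}$)
$N{\left(P \right)} = -3 + P^{2}$ ($N{\left(P \right)} = P^{2} - 3 = -3 + P^{2}$)
$-493 + R{\left(-11,8 \right)} N{\left(\left(-3 + 3\right) \left(-7 + 6\right) \right)} = -493 + \frac{17 \left(-3 + \left(\left(-3 + 3\right) \left(-7 + 6\right)\right)^{2}\right)}{2} = -493 + \frac{17 \left(-3 + \left(0 \left(-1\right)\right)^{2}\right)}{2} = -493 + \frac{17 \left(-3 + 0^{2}\right)}{2} = -493 + \frac{17 \left(-3 + 0\right)}{2} = -493 + \frac{17}{2} \left(-3\right) = -493 - \frac{51}{2} = - \frac{1037}{2}$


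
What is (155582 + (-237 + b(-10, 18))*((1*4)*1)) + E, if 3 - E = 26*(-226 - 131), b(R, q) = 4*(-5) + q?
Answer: 163911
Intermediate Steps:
b(R, q) = -20 + q
E = 9285 (E = 3 - 26*(-226 - 131) = 3 - 26*(-357) = 3 - 1*(-9282) = 3 + 9282 = 9285)
(155582 + (-237 + b(-10, 18))*((1*4)*1)) + E = (155582 + (-237 + (-20 + 18))*((1*4)*1)) + 9285 = (155582 + (-237 - 2)*(4*1)) + 9285 = (155582 - 239*4) + 9285 = (155582 - 956) + 9285 = 154626 + 9285 = 163911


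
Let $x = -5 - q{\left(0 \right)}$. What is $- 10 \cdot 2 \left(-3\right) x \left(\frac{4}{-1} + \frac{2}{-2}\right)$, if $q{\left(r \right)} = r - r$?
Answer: $1500$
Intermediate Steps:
$q{\left(r \right)} = 0$
$x = -5$ ($x = -5 - 0 = -5 + 0 = -5$)
$- 10 \cdot 2 \left(-3\right) x \left(\frac{4}{-1} + \frac{2}{-2}\right) = - 10 \cdot 2 \left(-3\right) \left(-5\right) \left(\frac{4}{-1} + \frac{2}{-2}\right) = - 10 \left(\left(-6\right) \left(-5\right)\right) \left(4 \left(-1\right) + 2 \left(- \frac{1}{2}\right)\right) = \left(-10\right) 30 \left(-4 - 1\right) = \left(-300\right) \left(-5\right) = 1500$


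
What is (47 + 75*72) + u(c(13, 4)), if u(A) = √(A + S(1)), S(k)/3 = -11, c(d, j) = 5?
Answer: 5447 + 2*I*√7 ≈ 5447.0 + 5.2915*I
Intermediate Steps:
S(k) = -33 (S(k) = 3*(-11) = -33)
u(A) = √(-33 + A) (u(A) = √(A - 33) = √(-33 + A))
(47 + 75*72) + u(c(13, 4)) = (47 + 75*72) + √(-33 + 5) = (47 + 5400) + √(-28) = 5447 + 2*I*√7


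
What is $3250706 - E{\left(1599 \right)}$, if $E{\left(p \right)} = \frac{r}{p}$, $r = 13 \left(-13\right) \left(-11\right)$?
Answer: $\frac{399836695}{123} \approx 3.2507 \cdot 10^{6}$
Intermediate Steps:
$r = 1859$ ($r = \left(-169\right) \left(-11\right) = 1859$)
$E{\left(p \right)} = \frac{1859}{p}$
$3250706 - E{\left(1599 \right)} = 3250706 - \frac{1859}{1599} = 3250706 - 1859 \cdot \frac{1}{1599} = 3250706 - \frac{143}{123} = \frac{399836695}{123}$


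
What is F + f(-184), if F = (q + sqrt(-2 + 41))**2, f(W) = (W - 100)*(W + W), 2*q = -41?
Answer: 419885/4 - 41*sqrt(39) ≈ 1.0472e+5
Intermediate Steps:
q = -41/2 (q = (1/2)*(-41) = -41/2 ≈ -20.500)
f(W) = 2*W*(-100 + W) (f(W) = (-100 + W)*(2*W) = 2*W*(-100 + W))
F = (-41/2 + sqrt(39))**2 (F = (-41/2 + sqrt(-2 + 41))**2 = (-41/2 + sqrt(39))**2 ≈ 203.21)
F + f(-184) = (1837/4 - 41*sqrt(39)) + 2*(-184)*(-100 - 184) = (1837/4 - 41*sqrt(39)) + 2*(-184)*(-284) = (1837/4 - 41*sqrt(39)) + 104512 = 419885/4 - 41*sqrt(39)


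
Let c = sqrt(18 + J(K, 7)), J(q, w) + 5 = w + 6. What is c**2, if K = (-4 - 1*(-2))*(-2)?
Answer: 26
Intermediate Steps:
K = 4 (K = (-4 + 2)*(-2) = -2*(-2) = 4)
J(q, w) = 1 + w (J(q, w) = -5 + (w + 6) = -5 + (6 + w) = 1 + w)
c = sqrt(26) (c = sqrt(18 + (1 + 7)) = sqrt(18 + 8) = sqrt(26) ≈ 5.0990)
c**2 = (sqrt(26))**2 = 26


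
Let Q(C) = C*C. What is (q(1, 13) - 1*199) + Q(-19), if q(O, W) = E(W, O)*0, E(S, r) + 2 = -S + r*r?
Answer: 162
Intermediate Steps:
E(S, r) = -2 + r² - S (E(S, r) = -2 + (-S + r*r) = -2 + (-S + r²) = -2 + (r² - S) = -2 + r² - S)
Q(C) = C²
q(O, W) = 0 (q(O, W) = (-2 + O² - W)*0 = 0)
(q(1, 13) - 1*199) + Q(-19) = (0 - 1*199) + (-19)² = (0 - 199) + 361 = -199 + 361 = 162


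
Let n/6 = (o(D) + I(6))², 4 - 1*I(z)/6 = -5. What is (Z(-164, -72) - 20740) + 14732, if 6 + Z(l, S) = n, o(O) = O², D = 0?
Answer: 11482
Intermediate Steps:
I(z) = 54 (I(z) = 24 - 6*(-5) = 24 + 30 = 54)
n = 17496 (n = 6*(0² + 54)² = 6*(0 + 54)² = 6*54² = 6*2916 = 17496)
Z(l, S) = 17490 (Z(l, S) = -6 + 17496 = 17490)
(Z(-164, -72) - 20740) + 14732 = (17490 - 20740) + 14732 = -3250 + 14732 = 11482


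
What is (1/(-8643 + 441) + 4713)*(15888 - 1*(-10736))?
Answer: 514589004800/4101 ≈ 1.2548e+8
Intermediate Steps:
(1/(-8643 + 441) + 4713)*(15888 - 1*(-10736)) = (1/(-8202) + 4713)*(15888 + 10736) = (-1/8202 + 4713)*26624 = (38656025/8202)*26624 = 514589004800/4101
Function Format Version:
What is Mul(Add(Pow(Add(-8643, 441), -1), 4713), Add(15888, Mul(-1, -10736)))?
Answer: Rational(514589004800, 4101) ≈ 1.2548e+8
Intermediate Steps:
Mul(Add(Pow(Add(-8643, 441), -1), 4713), Add(15888, Mul(-1, -10736))) = Mul(Add(Pow(-8202, -1), 4713), Add(15888, 10736)) = Mul(Add(Rational(-1, 8202), 4713), 26624) = Mul(Rational(38656025, 8202), 26624) = Rational(514589004800, 4101)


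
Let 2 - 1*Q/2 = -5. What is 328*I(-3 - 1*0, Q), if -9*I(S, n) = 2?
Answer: -656/9 ≈ -72.889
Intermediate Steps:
Q = 14 (Q = 4 - 2*(-5) = 4 + 10 = 14)
I(S, n) = -2/9 (I(S, n) = -⅑*2 = -2/9)
328*I(-3 - 1*0, Q) = 328*(-2/9) = -656/9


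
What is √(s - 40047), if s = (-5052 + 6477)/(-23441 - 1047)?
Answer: I*√6003676194042/12244 ≈ 200.12*I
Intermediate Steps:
s = -1425/24488 (s = 1425/(-24488) = 1425*(-1/24488) = -1425/24488 ≈ -0.058192)
√(s - 40047) = √(-1425/24488 - 40047) = √(-980672361/24488) = I*√6003676194042/12244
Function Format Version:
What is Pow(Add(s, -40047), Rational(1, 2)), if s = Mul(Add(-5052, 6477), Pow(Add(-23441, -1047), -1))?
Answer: Mul(Rational(1, 12244), I, Pow(6003676194042, Rational(1, 2))) ≈ Mul(200.12, I)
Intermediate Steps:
s = Rational(-1425, 24488) (s = Mul(1425, Pow(-24488, -1)) = Mul(1425, Rational(-1, 24488)) = Rational(-1425, 24488) ≈ -0.058192)
Pow(Add(s, -40047), Rational(1, 2)) = Pow(Add(Rational(-1425, 24488), -40047), Rational(1, 2)) = Pow(Rational(-980672361, 24488), Rational(1, 2)) = Mul(Rational(1, 12244), I, Pow(6003676194042, Rational(1, 2)))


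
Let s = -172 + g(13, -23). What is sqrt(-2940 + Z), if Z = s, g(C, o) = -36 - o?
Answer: 25*I*sqrt(5) ≈ 55.902*I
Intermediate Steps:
s = -185 (s = -172 + (-36 - 1*(-23)) = -172 + (-36 + 23) = -172 - 13 = -185)
Z = -185
sqrt(-2940 + Z) = sqrt(-2940 - 185) = sqrt(-3125) = 25*I*sqrt(5)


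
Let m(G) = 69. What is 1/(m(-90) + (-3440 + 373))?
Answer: -1/2998 ≈ -0.00033356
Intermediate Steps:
1/(m(-90) + (-3440 + 373)) = 1/(69 + (-3440 + 373)) = 1/(69 - 3067) = 1/(-2998) = -1/2998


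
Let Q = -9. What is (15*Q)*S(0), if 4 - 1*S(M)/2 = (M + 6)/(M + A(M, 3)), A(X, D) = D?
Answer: -540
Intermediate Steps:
S(M) = 8 - 2*(6 + M)/(3 + M) (S(M) = 8 - 2*(M + 6)/(M + 3) = 8 - 2*(6 + M)/(3 + M))
(15*Q)*S(0) = (15*(-9))*(6*(2 + 0)/(3 + 0)) = -810*2/3 = -135*4 = -540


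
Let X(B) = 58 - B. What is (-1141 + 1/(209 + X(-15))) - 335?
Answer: -416231/282 ≈ -1476.0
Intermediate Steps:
(-1141 + 1/(209 + X(-15))) - 335 = (-1141 + 1/(209 + (58 - 1*(-15)))) - 335 = (-1141 + 1/(209 + (58 + 15))) - 335 = (-1141 + 1/(209 + 73)) - 335 = (-1141 + 1/282) - 335 = -321761/282 - 335 = -416231/282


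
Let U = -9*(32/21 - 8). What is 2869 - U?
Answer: 19675/7 ≈ 2810.7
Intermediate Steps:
U = 408/7 (U = -9*(32*(1/21) - 8) = -9*(32/21 - 8) = -9*(-136/21) = 408/7 ≈ 58.286)
2869 - U = 2869 - 1*408/7 = 2869 - 408/7 = 19675/7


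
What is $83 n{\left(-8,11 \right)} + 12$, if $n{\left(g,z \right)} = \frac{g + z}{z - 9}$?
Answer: $\frac{273}{2} \approx 136.5$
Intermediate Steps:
$n{\left(g,z \right)} = \frac{g + z}{-9 + z}$
$83 n{\left(-8,11 \right)} + 12 = 83 \frac{-8 + 11}{-9 + 11} + 12 = 83 \cdot \frac{1}{2} \cdot 3 + 12 = 83 \cdot \frac{3}{2} + 12 = \frac{249}{2} + 12 = \frac{273}{2}$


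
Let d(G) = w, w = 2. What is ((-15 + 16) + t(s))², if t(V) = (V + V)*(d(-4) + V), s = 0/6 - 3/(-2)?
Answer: 529/4 ≈ 132.25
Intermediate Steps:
d(G) = 2
s = 3/2 (s = 0*(⅙) - 3*(-½) = 0 + 3/2 = 3/2 ≈ 1.5000)
t(V) = 2*V*(2 + V) (t(V) = (V + V)*(2 + V) = (2*V)*(2 + V) = 2*V*(2 + V))
((-15 + 16) + t(s))² = ((-15 + 16) + 2*(3/2)*(2 + 3/2))² = (1 + 2*(3/2)*(7/2))² = (1 + 21/2)² = (23/2)² = 529/4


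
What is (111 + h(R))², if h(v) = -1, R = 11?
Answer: 12100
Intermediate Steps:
(111 + h(R))² = (111 - 1)² = 110² = 12100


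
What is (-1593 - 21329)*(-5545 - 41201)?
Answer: 1071511812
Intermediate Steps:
(-1593 - 21329)*(-5545 - 41201) = -22922*(-46746) = 1071511812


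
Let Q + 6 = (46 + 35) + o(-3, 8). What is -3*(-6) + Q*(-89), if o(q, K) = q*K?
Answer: -4521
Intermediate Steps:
o(q, K) = K*q
Q = 51 (Q = -6 + ((46 + 35) + 8*(-3)) = -6 + (81 - 24) = -6 + 57 = 51)
-3*(-6) + Q*(-89) = -3*(-6) + 51*(-89) = 18 - 4539 = -4521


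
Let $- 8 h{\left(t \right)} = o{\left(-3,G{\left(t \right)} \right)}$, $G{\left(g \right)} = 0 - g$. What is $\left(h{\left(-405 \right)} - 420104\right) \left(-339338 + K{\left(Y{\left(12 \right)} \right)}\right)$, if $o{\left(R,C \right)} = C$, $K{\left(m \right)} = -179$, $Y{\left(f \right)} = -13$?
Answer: $\frac{1141197102529}{8} \approx 1.4265 \cdot 10^{11}$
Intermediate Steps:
$G{\left(g \right)} = - g$
$h{\left(t \right)} = \frac{t}{8}$ ($h{\left(t \right)} = - \frac{\left(-1\right) t}{8} = \frac{t}{8}$)
$\left(h{\left(-405 \right)} - 420104\right) \left(-339338 + K{\left(Y{\left(12 \right)} \right)}\right) = \left(\frac{1}{8} \left(-405\right) - 420104\right) \left(-339338 - 179\right) = \left(- \frac{405}{8} - 420104\right) \left(-339517\right) = \left(- \frac{3361237}{8}\right) \left(-339517\right) = \frac{1141197102529}{8}$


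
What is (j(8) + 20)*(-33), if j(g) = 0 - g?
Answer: -396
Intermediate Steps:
j(g) = -g
(j(8) + 20)*(-33) = (-1*8 + 20)*(-33) = (-8 + 20)*(-33) = 12*(-33) = -396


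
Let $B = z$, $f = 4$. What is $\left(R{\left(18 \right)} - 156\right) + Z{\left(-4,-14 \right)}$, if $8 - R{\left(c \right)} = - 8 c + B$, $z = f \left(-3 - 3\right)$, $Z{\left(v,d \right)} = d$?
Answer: $6$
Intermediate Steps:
$z = -24$ ($z = 4 \left(-3 - 3\right) = 4 \left(-6\right) = -24$)
$B = -24$
$R{\left(c \right)} = 32 + 8 c$ ($R{\left(c \right)} = 8 - \left(- 8 c - 24\right) = 8 - \left(-24 - 8 c\right) = 8 + \left(24 + 8 c\right) = 32 + 8 c$)
$\left(R{\left(18 \right)} - 156\right) + Z{\left(-4,-14 \right)} = \left(\left(32 + 8 \cdot 18\right) - 156\right) - 14 = \left(\left(32 + 144\right) - 156\right) - 14 = \left(176 - 156\right) - 14 = 20 - 14 = 6$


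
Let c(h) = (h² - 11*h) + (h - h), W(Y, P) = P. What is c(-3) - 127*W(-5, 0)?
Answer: 42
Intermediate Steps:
c(h) = h² - 11*h (c(h) = (h² - 11*h) + 0 = h² - 11*h)
c(-3) - 127*W(-5, 0) = -3*(-11 - 3) - 127*0 = -3*(-14) + 0 = 42 + 0 = 42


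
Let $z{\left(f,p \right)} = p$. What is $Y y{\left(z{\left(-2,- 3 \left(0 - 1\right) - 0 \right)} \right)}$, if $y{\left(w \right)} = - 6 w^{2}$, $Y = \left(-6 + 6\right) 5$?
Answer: $0$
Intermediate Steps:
$Y = 0$ ($Y = 0 \cdot 5 = 0$)
$Y y{\left(z{\left(-2,- 3 \left(0 - 1\right) - 0 \right)} \right)} = 0 \left(- 6 \left(- 3 \left(0 - 1\right) - 0\right)^{2}\right) = 0 \left(- 6 \left(\left(-3\right) \left(-1\right) + 0\right)^{2}\right) = 0 \left(- 6 \left(3 + 0\right)^{2}\right) = 0 \left(- 6 \cdot 3^{2}\right) = 0 \left(\left(-6\right) 9\right) = 0 \left(-54\right) = 0$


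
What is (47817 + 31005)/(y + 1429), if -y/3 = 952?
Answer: -78822/1427 ≈ -55.236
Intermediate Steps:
y = -2856 (y = -3*952 = -2856)
(47817 + 31005)/(y + 1429) = (47817 + 31005)/(-2856 + 1429) = 78822/(-1427) = 78822*(-1/1427) = -78822/1427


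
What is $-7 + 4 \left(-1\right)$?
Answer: $-11$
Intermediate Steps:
$-7 + 4 \left(-1\right) = -7 - 4 = -11$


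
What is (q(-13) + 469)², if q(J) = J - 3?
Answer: 205209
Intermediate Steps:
q(J) = -3 + J
(q(-13) + 469)² = ((-3 - 13) + 469)² = (-16 + 469)² = 453² = 205209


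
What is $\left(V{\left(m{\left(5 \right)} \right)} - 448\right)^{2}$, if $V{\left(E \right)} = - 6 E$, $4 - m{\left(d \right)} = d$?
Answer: $195364$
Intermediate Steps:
$m{\left(d \right)} = 4 - d$
$\left(V{\left(m{\left(5 \right)} \right)} - 448\right)^{2} = \left(- 6 \left(4 - 5\right) - 448\right)^{2} = \left(\left(-6\right) \left(-1\right) - 448\right)^{2} = \left(6 - 448\right)^{2} = \left(-442\right)^{2} = 195364$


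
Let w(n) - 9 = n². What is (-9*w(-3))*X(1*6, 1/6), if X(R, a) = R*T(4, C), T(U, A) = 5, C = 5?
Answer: -4860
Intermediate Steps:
X(R, a) = 5*R (X(R, a) = R*5 = 5*R)
w(n) = 9 + n²
(-9*w(-3))*X(1*6, 1/6) = (-9*(9 + (-3)²))*(5*(1*6)) = (-9*(9 + 9))*(5*6) = -9*18*30 = -162*30 = -4860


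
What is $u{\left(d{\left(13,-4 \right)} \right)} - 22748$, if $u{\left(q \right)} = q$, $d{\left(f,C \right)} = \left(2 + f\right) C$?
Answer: $-22808$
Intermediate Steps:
$d{\left(f,C \right)} = C \left(2 + f\right)$
$u{\left(d{\left(13,-4 \right)} \right)} - 22748 = - 4 \left(2 + 13\right) - 22748 = \left(-4\right) 15 - 22748 = -60 - 22748 = -22808$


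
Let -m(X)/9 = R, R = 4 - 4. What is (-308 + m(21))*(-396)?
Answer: 121968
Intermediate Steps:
R = 0
m(X) = 0 (m(X) = -9*0 = 0)
(-308 + m(21))*(-396) = (-308 + 0)*(-396) = -308*(-396) = 121968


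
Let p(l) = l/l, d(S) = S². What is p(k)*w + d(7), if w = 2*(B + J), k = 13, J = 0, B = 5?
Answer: 59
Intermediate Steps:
w = 10 (w = 2*(5 + 0) = 2*5 = 10)
p(l) = 1
p(k)*w + d(7) = 1*10 + 7² = 10 + 49 = 59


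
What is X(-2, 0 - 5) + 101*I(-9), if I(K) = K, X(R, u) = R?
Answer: -911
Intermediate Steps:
X(-2, 0 - 5) + 101*I(-9) = -2 + 101*(-9) = -2 - 909 = -911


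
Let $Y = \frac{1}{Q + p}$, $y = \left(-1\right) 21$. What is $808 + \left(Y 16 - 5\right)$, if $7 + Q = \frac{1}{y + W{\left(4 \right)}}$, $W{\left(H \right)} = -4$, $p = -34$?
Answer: $\frac{411739}{513} \approx 802.61$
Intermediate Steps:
$y = -21$
$Q = - \frac{176}{25}$ ($Q = -7 + \frac{1}{-21 - 4} = -7 + \frac{1}{-25} = -7 - \frac{1}{25} = - \frac{176}{25} \approx -7.04$)
$Y = - \frac{25}{1026}$ ($Y = \frac{1}{- \frac{176}{25} - 34} = \frac{1}{- \frac{1026}{25}} = - \frac{25}{1026} \approx -0.024366$)
$808 + \left(Y 16 - 5\right) = 808 - \frac{2765}{513} = \frac{411739}{513}$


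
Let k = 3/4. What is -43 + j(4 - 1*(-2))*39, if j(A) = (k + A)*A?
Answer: 3073/2 ≈ 1536.5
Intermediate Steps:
k = ¾ (k = 3*(¼) = ¾ ≈ 0.75000)
j(A) = A*(¾ + A) (j(A) = (¾ + A)*A = A*(¾ + A))
-43 + j(4 - 1*(-2))*39 = -43 + ((4 - 1*(-2))*(3 + 4*(4 - 1*(-2)))/4)*39 = -43 + ((4 + 2)*(3 + 4*(4 + 2))/4)*39 = -43 + ((¼)*6*(3 + 4*6))*39 = -43 + ((¼)*6*(3 + 24))*39 = -43 + ((¼)*6*27)*39 = -43 + (81/2)*39 = -43 + 3159/2 = 3073/2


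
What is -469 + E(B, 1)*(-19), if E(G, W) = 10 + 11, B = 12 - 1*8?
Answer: -868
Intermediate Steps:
B = 4 (B = 12 - 8 = 4)
E(G, W) = 21
-469 + E(B, 1)*(-19) = -469 + 21*(-19) = -469 - 399 = -868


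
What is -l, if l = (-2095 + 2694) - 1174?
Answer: 575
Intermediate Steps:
l = -575 (l = 599 - 1174 = -575)
-l = -1*(-575) = 575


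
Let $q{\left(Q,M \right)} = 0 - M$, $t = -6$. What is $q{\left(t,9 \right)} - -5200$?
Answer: $5191$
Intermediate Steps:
$q{\left(Q,M \right)} = - M$
$q{\left(t,9 \right)} - -5200 = \left(-1\right) 9 - -5200 = -9 + 5200 = 5191$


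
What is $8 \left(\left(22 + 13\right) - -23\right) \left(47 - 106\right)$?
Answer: $-27376$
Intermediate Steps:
$8 \left(\left(22 + 13\right) - -23\right) \left(47 - 106\right) = 8 \left(35 + 23\right) \left(47 - 106\right) = 8 \cdot 58 \left(-59\right) = 464 \left(-59\right) = -27376$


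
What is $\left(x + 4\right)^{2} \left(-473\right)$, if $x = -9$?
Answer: $-11825$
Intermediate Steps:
$\left(x + 4\right)^{2} \left(-473\right) = \left(-9 + 4\right)^{2} \left(-473\right) = \left(-5\right)^{2} \left(-473\right) = 25 \left(-473\right) = -11825$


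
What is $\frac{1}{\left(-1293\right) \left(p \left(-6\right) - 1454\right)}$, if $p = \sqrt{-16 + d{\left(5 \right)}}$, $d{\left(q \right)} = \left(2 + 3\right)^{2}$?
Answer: $\frac{1}{1903296} \approx 5.254 \cdot 10^{-7}$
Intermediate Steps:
$d{\left(q \right)} = 25$ ($d{\left(q \right)} = 5^{2} = 25$)
$p = 3$ ($p = \sqrt{-16 + 25} = \sqrt{9} = 3$)
$\frac{1}{\left(-1293\right) \left(p \left(-6\right) - 1454\right)} = \frac{1}{\left(-1293\right) \left(3 \left(-6\right) - 1454\right)} = \frac{1}{\left(-1293\right) \left(-18 - 1454\right)} = \frac{1}{\left(-1293\right) \left(-1472\right)} = \frac{1}{1903296}$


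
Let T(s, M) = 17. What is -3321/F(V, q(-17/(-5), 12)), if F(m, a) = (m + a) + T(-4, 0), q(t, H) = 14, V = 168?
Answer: -3321/199 ≈ -16.688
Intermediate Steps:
F(m, a) = 17 + a + m (F(m, a) = (m + a) + 17 = (a + m) + 17 = 17 + a + m)
-3321/F(V, q(-17/(-5), 12)) = -3321/(17 + 14 + 168) = -3321/199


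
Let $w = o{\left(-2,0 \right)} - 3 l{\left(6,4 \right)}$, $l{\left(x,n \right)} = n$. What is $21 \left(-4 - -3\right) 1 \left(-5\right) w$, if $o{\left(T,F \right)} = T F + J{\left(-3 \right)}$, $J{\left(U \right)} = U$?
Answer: $-1575$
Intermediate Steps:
$o{\left(T,F \right)} = -3 + F T$ ($o{\left(T,F \right)} = T F - 3 = F T - 3 = -3 + F T$)
$w = -15$ ($w = \left(-3 + 0 \left(-2\right)\right) - 12 = \left(-3 + 0\right) - 12 = -3 - 12 = -15$)
$21 \left(-4 - -3\right) 1 \left(-5\right) w = 21 \left(-4 - -3\right) 1 \left(-5\right) \left(-15\right) = 21 \left(-4 + 3\right) 1 \left(-5\right) \left(-15\right) = 21 \left(-1\right) 1 \left(-5\right) \left(-15\right) = 21 \left(\left(-1\right) \left(-5\right)\right) \left(-15\right) = 21 \cdot 5 \left(-15\right) = 105 \left(-15\right) = -1575$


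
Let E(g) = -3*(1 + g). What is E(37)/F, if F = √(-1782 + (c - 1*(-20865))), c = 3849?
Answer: -19*√13/91 ≈ -0.75281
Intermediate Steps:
E(g) = -3 - 3*g
F = 42*√13 (F = √(-1782 + (3849 - 1*(-20865))) = √(-1782 + (3849 + 20865)) = √(-1782 + 24714) = √22932 = 42*√13 ≈ 151.43)
E(37)/F = (-3 - 3*37)/((42*√13)) = (-3 - 111)*(√13/546) = -19*√13/91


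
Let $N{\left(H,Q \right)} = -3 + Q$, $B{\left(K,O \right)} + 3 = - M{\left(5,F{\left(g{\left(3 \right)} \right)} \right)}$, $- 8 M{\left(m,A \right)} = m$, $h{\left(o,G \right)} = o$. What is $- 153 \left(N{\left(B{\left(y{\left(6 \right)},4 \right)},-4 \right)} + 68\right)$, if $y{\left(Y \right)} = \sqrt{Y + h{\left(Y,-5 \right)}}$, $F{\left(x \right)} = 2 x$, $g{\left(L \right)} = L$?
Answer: $-9333$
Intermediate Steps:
$M{\left(m,A \right)} = - \frac{m}{8}$
$y{\left(Y \right)} = \sqrt{2} \sqrt{Y}$ ($y{\left(Y \right)} = \sqrt{Y + Y} = \sqrt{2 Y} = \sqrt{2} \sqrt{Y}$)
$B{\left(K,O \right)} = - \frac{19}{8}$ ($B{\left(K,O \right)} = -3 - \left(- \frac{1}{8}\right) 5 = -3 - - \frac{5}{8} = -3 + \frac{5}{8} = - \frac{19}{8}$)
$- 153 \left(N{\left(B{\left(y{\left(6 \right)},4 \right)},-4 \right)} + 68\right) = - 153 \left(\left(-3 - 4\right) + 68\right) = - 153 \left(-7 + 68\right) = \left(-153\right) 61 = -9333$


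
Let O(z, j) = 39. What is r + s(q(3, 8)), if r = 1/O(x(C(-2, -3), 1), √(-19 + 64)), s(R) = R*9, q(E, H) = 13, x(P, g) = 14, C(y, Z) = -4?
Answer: 4564/39 ≈ 117.03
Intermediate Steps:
s(R) = 9*R
r = 1/39 ≈ 0.025641
r + s(q(3, 8)) = 1/39 + 9*13 = 1/39 + 117 = 4564/39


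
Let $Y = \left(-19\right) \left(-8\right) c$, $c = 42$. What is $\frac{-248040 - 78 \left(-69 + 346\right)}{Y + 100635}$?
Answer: $- \frac{89882}{35673} \approx -2.5196$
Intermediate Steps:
$Y = 6384$ ($Y = \left(-19\right) \left(-8\right) 42 = 152 \cdot 42 = 6384$)
$\frac{-248040 - 78 \left(-69 + 346\right)}{Y + 100635} = \frac{-248040 - 78 \left(-69 + 346\right)}{6384 + 100635} = \frac{-248040 - 21606}{107019} = \left(-248040 - 21606\right) \frac{1}{107019} = \left(-269646\right) \frac{1}{107019} = - \frac{89882}{35673}$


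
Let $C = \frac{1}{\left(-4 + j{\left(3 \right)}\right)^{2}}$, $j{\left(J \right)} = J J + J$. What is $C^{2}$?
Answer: $\frac{1}{4096} \approx 0.00024414$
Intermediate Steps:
$j{\left(J \right)} = J + J^{2}$ ($j{\left(J \right)} = J^{2} + J = J + J^{2}$)
$C = \frac{1}{64}$ ($C = \frac{1}{\left(-4 + 3 \left(1 + 3\right)\right)^{2}} = \frac{1}{\left(-4 + 3 \cdot 4\right)^{2}} = \frac{1}{\left(-4 + 12\right)^{2}} = \frac{1}{8^{2}} = \frac{1}{64} \approx 0.015625$)
$C^{2} = \left(\frac{1}{64}\right)^{2} = \frac{1}{4096}$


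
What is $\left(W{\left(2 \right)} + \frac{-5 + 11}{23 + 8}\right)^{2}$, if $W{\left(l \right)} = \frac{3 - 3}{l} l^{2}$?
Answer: $\frac{36}{961} \approx 0.037461$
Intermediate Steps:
$W{\left(l \right)} = 0$ ($W{\left(l \right)} = \frac{0}{l} l^{2} = 0 l^{2} = 0$)
$\left(W{\left(2 \right)} + \frac{-5 + 11}{23 + 8}\right)^{2} = \left(0 + \frac{-5 + 11}{23 + 8}\right)^{2} = \left(0 + \frac{6}{31}\right)^{2} = \left(\frac{6}{31}\right)^{2} = \frac{36}{961}$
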